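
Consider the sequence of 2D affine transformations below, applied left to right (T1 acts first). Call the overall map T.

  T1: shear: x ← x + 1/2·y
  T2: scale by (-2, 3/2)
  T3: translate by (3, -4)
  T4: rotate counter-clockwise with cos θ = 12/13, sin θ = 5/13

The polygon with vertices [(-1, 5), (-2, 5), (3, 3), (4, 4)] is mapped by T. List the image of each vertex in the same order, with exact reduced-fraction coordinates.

image vertices: (-35/26, 42/13), (1/2, 4), (-149/26, -24/13), (-118/13, -21/13)

T1 shear: x ← x + 1/2·y: (-1, 5) → (3/2, 5); (-2, 5) → (1/2, 5); (3, 3) → (9/2, 3); (4, 4) → (6, 4)
T2 scale by (-2, 3/2): (3/2, 5) → (-3, 15/2); (1/2, 5) → (-1, 15/2); (9/2, 3) → (-9, 9/2); (6, 4) → (-12, 6)
T3 translate by (3, -4): (-3, 15/2) → (0, 7/2); (-1, 15/2) → (2, 7/2); (-9, 9/2) → (-6, 1/2); (-12, 6) → (-9, 2)
T4 rotate counter-clockwise with cos θ = 12/13, sin θ = 5/13: (0, 7/2) → (-35/26, 42/13); (2, 7/2) → (1/2, 4); (-6, 1/2) → (-149/26, -24/13); (-9, 2) → (-118/13, -21/13)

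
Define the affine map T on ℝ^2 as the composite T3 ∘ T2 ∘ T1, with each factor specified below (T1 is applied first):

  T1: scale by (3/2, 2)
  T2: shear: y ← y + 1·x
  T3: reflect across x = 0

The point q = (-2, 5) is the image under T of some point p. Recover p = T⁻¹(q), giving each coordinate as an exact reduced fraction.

T1 = [3/2 0 0; 0 2 0; 0 0 1]
T2·T1 = [3/2 0 0; 3/2 2 0; 0 0 1]
T3·…·T1 = [-3/2 0 0; 3/2 2 0; 0 0 1]
det M = -3; M⁻¹ = [-2/3 0 0; 1/2 1/2 0; 0 0 1]
M⁻¹ · (-2, 5)ᵀ = (4/3, 3/2)ᵀ

p = (4/3, 3/2)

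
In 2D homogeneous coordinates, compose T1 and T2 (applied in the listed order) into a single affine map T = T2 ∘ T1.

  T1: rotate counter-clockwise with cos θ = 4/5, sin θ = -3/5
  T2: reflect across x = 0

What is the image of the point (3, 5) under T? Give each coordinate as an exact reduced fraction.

T(p) = (-27/5, 11/5)

T1 rotate counter-clockwise with cos θ = 4/5, sin θ = -3/5: (3, 5) → (27/5, 11/5)
T2 reflect across x = 0: (27/5, 11/5) → (-27/5, 11/5)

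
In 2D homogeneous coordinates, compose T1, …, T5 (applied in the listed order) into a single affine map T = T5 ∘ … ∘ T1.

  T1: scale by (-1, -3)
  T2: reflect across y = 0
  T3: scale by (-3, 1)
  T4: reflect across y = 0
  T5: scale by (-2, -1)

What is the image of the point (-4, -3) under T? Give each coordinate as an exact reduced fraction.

T(p) = (24, -9)

T1 scale by (-1, -3): (-4, -3) → (4, 9)
T2 reflect across y = 0: (4, 9) → (4, -9)
T3 scale by (-3, 1): (4, -9) → (-12, -9)
T4 reflect across y = 0: (-12, -9) → (-12, 9)
T5 scale by (-2, -1): (-12, 9) → (24, -9)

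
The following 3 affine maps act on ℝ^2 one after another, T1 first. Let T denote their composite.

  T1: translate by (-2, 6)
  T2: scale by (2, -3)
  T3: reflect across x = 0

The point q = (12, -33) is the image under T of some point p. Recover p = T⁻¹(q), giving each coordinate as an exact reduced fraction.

T1 = [1 0 -2; 0 1 6; 0 0 1]
T2·T1 = [2 0 -4; 0 -3 -18; 0 0 1]
T3·…·T1 = [-2 0 4; 0 -3 -18; 0 0 1]
det M = 6; M⁻¹ = [-1/2 0 2; 0 -1/3 -6; 0 0 1]
M⁻¹ · (12, -33)ᵀ = (-4, 5)ᵀ

p = (-4, 5)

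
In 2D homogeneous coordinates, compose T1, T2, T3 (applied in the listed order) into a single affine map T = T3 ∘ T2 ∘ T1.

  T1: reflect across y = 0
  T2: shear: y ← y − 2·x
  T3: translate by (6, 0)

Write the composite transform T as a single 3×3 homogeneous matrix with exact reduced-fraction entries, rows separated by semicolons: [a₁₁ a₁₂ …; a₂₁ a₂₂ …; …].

T1 = [1 0 0; 0 -1 0; 0 0 1]
T2·T1 = [1 0 0; -2 -1 0; 0 0 1]
T3·…·T1 = [1 0 6; -2 -1 0; 0 0 1]

T = [1 0 6; -2 -1 0; 0 0 1]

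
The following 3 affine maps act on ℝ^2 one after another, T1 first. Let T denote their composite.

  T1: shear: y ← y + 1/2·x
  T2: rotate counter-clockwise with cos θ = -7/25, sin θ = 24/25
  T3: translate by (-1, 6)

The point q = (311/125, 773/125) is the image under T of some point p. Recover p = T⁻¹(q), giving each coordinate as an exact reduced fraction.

T1 = [1 0 0; 1/2 1 0; 0 0 1]
T2·T1 = [-19/25 -24/25 0; 41/50 -7/25 0; 0 0 1]
T3·…·T1 = [-19/25 -24/25 -1; 41/50 -7/25 6; 0 0 1]
det M = 1; M⁻¹ = [-7/25 24/25 -151/25; -41/50 -19/25 187/50; 0 0 1]
M⁻¹ · (311/125, 773/125)ᵀ = (-4/5, -3)ᵀ

p = (-4/5, -3)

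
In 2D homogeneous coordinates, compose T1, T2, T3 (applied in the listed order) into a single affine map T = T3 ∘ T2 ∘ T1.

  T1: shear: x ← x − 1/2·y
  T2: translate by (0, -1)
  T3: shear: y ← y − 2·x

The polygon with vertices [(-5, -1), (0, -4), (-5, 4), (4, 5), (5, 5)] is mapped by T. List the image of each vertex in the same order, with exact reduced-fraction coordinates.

T1 shear: x ← x − 1/2·y: (-5, -1) → (-9/2, -1); (0, -4) → (2, -4); (-5, 4) → (-7, 4); (4, 5) → (3/2, 5); (5, 5) → (5/2, 5)
T2 translate by (0, -1): (-9/2, -1) → (-9/2, -2); (2, -4) → (2, -5); (-7, 4) → (-7, 3); (3/2, 5) → (3/2, 4); (5/2, 5) → (5/2, 4)
T3 shear: y ← y − 2·x: (-9/2, -2) → (-9/2, 7); (2, -5) → (2, -9); (-7, 3) → (-7, 17); (3/2, 4) → (3/2, 1); (5/2, 4) → (5/2, -1)

image vertices: (-9/2, 7), (2, -9), (-7, 17), (3/2, 1), (5/2, -1)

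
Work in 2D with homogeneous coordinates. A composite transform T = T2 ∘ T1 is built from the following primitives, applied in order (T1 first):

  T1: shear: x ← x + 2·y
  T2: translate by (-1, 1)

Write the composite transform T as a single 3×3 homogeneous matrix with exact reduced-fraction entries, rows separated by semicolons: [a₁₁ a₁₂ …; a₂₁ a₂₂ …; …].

T1 = [1 2 0; 0 1 0; 0 0 1]
T2·T1 = [1 2 -1; 0 1 1; 0 0 1]

T = [1 2 -1; 0 1 1; 0 0 1]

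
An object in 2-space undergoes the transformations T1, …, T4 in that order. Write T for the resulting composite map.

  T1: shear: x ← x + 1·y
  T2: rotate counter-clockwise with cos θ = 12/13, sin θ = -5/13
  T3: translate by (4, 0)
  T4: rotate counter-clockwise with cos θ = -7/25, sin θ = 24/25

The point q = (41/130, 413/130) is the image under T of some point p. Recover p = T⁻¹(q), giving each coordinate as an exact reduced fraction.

T1 = [1 1 0; 0 1 0; 0 0 1]
T2·T1 = [12/13 17/13 0; -5/13 7/13 0; 0 0 1]
T3·…·T1 = [12/13 17/13 4; -5/13 7/13 0; 0 0 1]
T4·…·T1 = [36/325 -287/325 -28/25; 323/325 359/325 96/25; 0 0 1]
det M = 1; M⁻¹ = [359/325 287/325 -28/13; -323/325 36/325 -20/13; 0 0 1]
M⁻¹ · (41/130, 413/130)ᵀ = (1, -3/2)ᵀ

p = (1, -3/2)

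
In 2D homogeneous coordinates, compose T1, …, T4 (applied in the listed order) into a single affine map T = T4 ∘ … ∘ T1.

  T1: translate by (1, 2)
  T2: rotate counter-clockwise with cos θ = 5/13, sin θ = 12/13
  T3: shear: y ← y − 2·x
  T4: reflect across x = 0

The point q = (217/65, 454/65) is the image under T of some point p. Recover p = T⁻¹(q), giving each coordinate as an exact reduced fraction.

T1 = [1 0 1; 0 1 2; 0 0 1]
T2·T1 = [5/13 -12/13 -19/13; 12/13 5/13 22/13; 0 0 1]
T3·…·T1 = [5/13 -12/13 -19/13; 2/13 29/13 60/13; 0 0 1]
T4·…·T1 = [-5/13 12/13 19/13; 2/13 29/13 60/13; 0 0 1]
det M = -1; M⁻¹ = [-29/13 12/13 -1; 2/13 5/13 -2; 0 0 1]
M⁻¹ · (217/65, 454/65)ᵀ = (-2, 6/5)ᵀ

p = (-2, 6/5)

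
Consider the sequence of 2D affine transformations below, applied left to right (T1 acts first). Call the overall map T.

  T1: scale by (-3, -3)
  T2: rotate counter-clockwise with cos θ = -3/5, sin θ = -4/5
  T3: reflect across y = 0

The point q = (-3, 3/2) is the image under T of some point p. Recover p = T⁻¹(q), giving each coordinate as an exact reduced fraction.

p = (-1, 1/2)

T1 = [-3 0 0; 0 -3 0; 0 0 1]
T2·T1 = [9/5 -12/5 0; 12/5 9/5 0; 0 0 1]
T3·…·T1 = [9/5 -12/5 0; -12/5 -9/5 0; 0 0 1]
det M = -9; M⁻¹ = [1/5 -4/15 0; -4/15 -1/5 0; 0 0 1]
M⁻¹ · (-3, 3/2)ᵀ = (-1, 1/2)ᵀ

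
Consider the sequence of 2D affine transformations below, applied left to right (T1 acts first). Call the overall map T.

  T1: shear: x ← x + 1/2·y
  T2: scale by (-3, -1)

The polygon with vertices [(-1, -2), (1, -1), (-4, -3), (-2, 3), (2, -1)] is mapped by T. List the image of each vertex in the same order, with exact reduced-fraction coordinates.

image vertices: (6, 2), (-3/2, 1), (33/2, 3), (3/2, -3), (-9/2, 1)

T1 shear: x ← x + 1/2·y: (-1, -2) → (-2, -2); (1, -1) → (1/2, -1); (-4, -3) → (-11/2, -3); (-2, 3) → (-1/2, 3); (2, -1) → (3/2, -1)
T2 scale by (-3, -1): (-2, -2) → (6, 2); (1/2, -1) → (-3/2, 1); (-11/2, -3) → (33/2, 3); (-1/2, 3) → (3/2, -3); (3/2, -1) → (-9/2, 1)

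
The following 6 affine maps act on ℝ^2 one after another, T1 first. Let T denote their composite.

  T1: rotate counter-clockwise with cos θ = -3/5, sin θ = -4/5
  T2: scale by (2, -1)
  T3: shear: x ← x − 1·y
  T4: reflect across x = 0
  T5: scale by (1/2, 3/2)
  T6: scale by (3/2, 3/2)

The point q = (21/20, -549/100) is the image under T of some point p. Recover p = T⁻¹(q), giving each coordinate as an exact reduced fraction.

T1 = [-3/5 4/5 0; -4/5 -3/5 0; 0 0 1]
T2·T1 = [-6/5 8/5 0; 4/5 3/5 0; 0 0 1]
T3·…·T1 = [-2 1 0; 4/5 3/5 0; 0 0 1]
T4·…·T1 = [2 -1 0; 4/5 3/5 0; 0 0 1]
T5·…·T1 = [1 -1/2 0; 6/5 9/10 0; 0 0 1]
T6·…·T1 = [3/2 -3/4 0; 9/5 27/20 0; 0 0 1]
det M = 27/8; M⁻¹ = [2/5 2/9 0; -8/15 4/9 0; 0 0 1]
M⁻¹ · (21/20, -549/100)ᵀ = (-4/5, -3)ᵀ

p = (-4/5, -3)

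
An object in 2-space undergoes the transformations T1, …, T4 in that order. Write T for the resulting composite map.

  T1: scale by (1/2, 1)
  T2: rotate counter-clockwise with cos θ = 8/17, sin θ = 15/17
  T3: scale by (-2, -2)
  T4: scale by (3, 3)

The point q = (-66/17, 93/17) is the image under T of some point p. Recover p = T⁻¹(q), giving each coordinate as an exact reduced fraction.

T1 = [1/2 0 0; 0 1 0; 0 0 1]
T2·T1 = [4/17 -15/17 0; 15/34 8/17 0; 0 0 1]
T3·…·T1 = [-8/17 30/17 0; -15/17 -16/17 0; 0 0 1]
T4·…·T1 = [-24/17 90/17 0; -45/17 -48/17 0; 0 0 1]
det M = 18; M⁻¹ = [-8/51 -5/17 0; 5/34 -4/51 0; 0 0 1]
M⁻¹ · (-66/17, 93/17)ᵀ = (-1, -1)ᵀ

p = (-1, -1)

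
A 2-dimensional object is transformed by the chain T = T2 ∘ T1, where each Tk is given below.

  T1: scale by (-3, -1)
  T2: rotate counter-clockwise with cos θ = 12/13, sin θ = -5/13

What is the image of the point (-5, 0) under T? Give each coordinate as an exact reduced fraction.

T(p) = (180/13, -75/13)

T1 scale by (-3, -1): (-5, 0) → (15, 0)
T2 rotate counter-clockwise with cos θ = 12/13, sin θ = -5/13: (15, 0) → (180/13, -75/13)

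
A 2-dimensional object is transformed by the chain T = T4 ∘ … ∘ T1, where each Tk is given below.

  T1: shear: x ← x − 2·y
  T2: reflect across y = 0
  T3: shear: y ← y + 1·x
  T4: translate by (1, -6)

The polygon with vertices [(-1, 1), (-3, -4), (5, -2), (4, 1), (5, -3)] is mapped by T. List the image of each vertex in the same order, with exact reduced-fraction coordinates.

T1 shear: x ← x − 2·y: (-1, 1) → (-3, 1); (-3, -4) → (5, -4); (5, -2) → (9, -2); (4, 1) → (2, 1); (5, -3) → (11, -3)
T2 reflect across y = 0: (-3, 1) → (-3, -1); (5, -4) → (5, 4); (9, -2) → (9, 2); (2, 1) → (2, -1); (11, -3) → (11, 3)
T3 shear: y ← y + 1·x: (-3, -1) → (-3, -4); (5, 4) → (5, 9); (9, 2) → (9, 11); (2, -1) → (2, 1); (11, 3) → (11, 14)
T4 translate by (1, -6): (-3, -4) → (-2, -10); (5, 9) → (6, 3); (9, 11) → (10, 5); (2, 1) → (3, -5); (11, 14) → (12, 8)

image vertices: (-2, -10), (6, 3), (10, 5), (3, -5), (12, 8)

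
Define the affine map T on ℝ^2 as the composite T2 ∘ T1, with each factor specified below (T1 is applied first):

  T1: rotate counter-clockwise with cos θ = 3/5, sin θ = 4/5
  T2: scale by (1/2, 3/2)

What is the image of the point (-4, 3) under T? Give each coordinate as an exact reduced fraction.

T(p) = (-12/5, -21/10)

T1 rotate counter-clockwise with cos θ = 3/5, sin θ = 4/5: (-4, 3) → (-24/5, -7/5)
T2 scale by (1/2, 3/2): (-24/5, -7/5) → (-12/5, -21/10)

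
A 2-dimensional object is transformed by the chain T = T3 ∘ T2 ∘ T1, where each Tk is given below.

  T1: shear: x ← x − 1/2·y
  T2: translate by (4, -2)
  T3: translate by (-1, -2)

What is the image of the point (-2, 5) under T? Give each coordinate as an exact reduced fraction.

T(p) = (-3/2, 1)

T1 shear: x ← x − 1/2·y: (-2, 5) → (-9/2, 5)
T2 translate by (4, -2): (-9/2, 5) → (-1/2, 3)
T3 translate by (-1, -2): (-1/2, 3) → (-3/2, 1)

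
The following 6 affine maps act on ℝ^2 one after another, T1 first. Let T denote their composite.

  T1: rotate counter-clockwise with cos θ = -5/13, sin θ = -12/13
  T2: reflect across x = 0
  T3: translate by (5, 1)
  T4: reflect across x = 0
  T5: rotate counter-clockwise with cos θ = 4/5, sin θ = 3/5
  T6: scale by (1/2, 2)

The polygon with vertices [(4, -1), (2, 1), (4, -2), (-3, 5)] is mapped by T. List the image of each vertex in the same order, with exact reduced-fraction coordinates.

T1 rotate counter-clockwise with cos θ = -5/13, sin θ = -12/13: (4, -1) → (-32/13, -43/13); (2, 1) → (2/13, -29/13); (4, -2) → (-44/13, -38/13); (-3, 5) → (75/13, 11/13)
T2 reflect across x = 0: (-32/13, -43/13) → (32/13, -43/13); (2/13, -29/13) → (-2/13, -29/13); (-44/13, -38/13) → (44/13, -38/13); (75/13, 11/13) → (-75/13, 11/13)
T3 translate by (5, 1): (32/13, -43/13) → (97/13, -30/13); (-2/13, -29/13) → (63/13, -16/13); (44/13, -38/13) → (109/13, -25/13); (-75/13, 11/13) → (-10/13, 24/13)
T4 reflect across x = 0: (97/13, -30/13) → (-97/13, -30/13); (63/13, -16/13) → (-63/13, -16/13); (109/13, -25/13) → (-109/13, -25/13); (-10/13, 24/13) → (10/13, 24/13)
T5 rotate counter-clockwise with cos θ = 4/5, sin θ = 3/5: (-97/13, -30/13) → (-298/65, -411/65); (-63/13, -16/13) → (-204/65, -253/65); (-109/13, -25/13) → (-361/65, -427/65); (10/13, 24/13) → (-32/65, 126/65)
T6 scale by (1/2, 2): (-298/65, -411/65) → (-149/65, -822/65); (-204/65, -253/65) → (-102/65, -506/65); (-361/65, -427/65) → (-361/130, -854/65); (-32/65, 126/65) → (-16/65, 252/65)

image vertices: (-149/65, -822/65), (-102/65, -506/65), (-361/130, -854/65), (-16/65, 252/65)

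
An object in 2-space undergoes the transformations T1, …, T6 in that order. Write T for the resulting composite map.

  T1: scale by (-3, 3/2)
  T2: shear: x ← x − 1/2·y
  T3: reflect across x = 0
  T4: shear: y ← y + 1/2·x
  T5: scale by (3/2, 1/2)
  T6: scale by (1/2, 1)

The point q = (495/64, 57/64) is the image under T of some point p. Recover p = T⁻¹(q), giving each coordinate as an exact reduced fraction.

T1 = [-3 0 0; 0 3/2 0; 0 0 1]
T2·T1 = [-3 -3/4 0; 0 3/2 0; 0 0 1]
T3·…·T1 = [3 3/4 0; 0 3/2 0; 0 0 1]
T4·…·T1 = [3 3/4 0; 3/2 15/8 0; 0 0 1]
T5·…·T1 = [9/2 9/8 0; 3/4 15/16 0; 0 0 1]
T6·…·T1 = [9/4 9/16 0; 3/4 15/16 0; 0 0 1]
det M = 27/16; M⁻¹ = [5/9 -1/3 0; -4/9 4/3 0; 0 0 1]
M⁻¹ · (495/64, 57/64)ᵀ = (4, -9/4)ᵀ

p = (4, -9/4)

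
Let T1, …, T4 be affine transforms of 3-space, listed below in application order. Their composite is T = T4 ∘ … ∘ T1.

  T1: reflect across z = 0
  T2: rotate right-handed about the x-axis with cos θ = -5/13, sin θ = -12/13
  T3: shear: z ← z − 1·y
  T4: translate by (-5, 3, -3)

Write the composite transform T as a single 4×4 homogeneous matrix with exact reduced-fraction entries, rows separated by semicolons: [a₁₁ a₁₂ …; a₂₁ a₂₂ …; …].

T = [1 0 0 -5; 0 -5/13 -12/13 3; 0 -7/13 17/13 -3; 0 0 0 1]

T1 = [1 0 0 0; 0 1 0 0; 0 0 -1 0; 0 0 0 1]
T2·T1 = [1 0 0 0; 0 -5/13 -12/13 0; 0 -12/13 5/13 0; 0 0 0 1]
T3·…·T1 = [1 0 0 0; 0 -5/13 -12/13 0; 0 -7/13 17/13 0; 0 0 0 1]
T4·…·T1 = [1 0 0 -5; 0 -5/13 -12/13 3; 0 -7/13 17/13 -3; 0 0 0 1]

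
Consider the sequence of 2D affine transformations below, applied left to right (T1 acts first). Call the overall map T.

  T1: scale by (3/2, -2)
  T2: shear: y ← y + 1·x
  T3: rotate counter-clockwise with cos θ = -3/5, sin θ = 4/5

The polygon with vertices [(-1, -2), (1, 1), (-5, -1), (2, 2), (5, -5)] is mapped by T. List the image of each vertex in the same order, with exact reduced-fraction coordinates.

T1 scale by (3/2, -2): (-1, -2) → (-3/2, 4); (1, 1) → (3/2, -2); (-5, -1) → (-15/2, 2); (2, 2) → (3, -4); (5, -5) → (15/2, 10)
T2 shear: y ← y + 1·x: (-3/2, 4) → (-3/2, 5/2); (3/2, -2) → (3/2, -1/2); (-15/2, 2) → (-15/2, -11/2); (3, -4) → (3, -1); (15/2, 10) → (15/2, 35/2)
T3 rotate counter-clockwise with cos θ = -3/5, sin θ = 4/5: (-3/2, 5/2) → (-11/10, -27/10); (3/2, -1/2) → (-1/2, 3/2); (-15/2, -11/2) → (89/10, -27/10); (3, -1) → (-1, 3); (15/2, 35/2) → (-37/2, -9/2)

image vertices: (-11/10, -27/10), (-1/2, 3/2), (89/10, -27/10), (-1, 3), (-37/2, -9/2)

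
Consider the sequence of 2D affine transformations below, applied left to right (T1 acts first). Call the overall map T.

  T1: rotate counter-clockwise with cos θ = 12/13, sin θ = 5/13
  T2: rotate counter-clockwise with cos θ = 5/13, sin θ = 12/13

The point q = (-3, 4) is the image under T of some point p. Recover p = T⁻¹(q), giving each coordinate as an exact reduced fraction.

T1 = [12/13 -5/13 0; 5/13 12/13 0; 0 0 1]
T2·T1 = [0 -1 0; 1 0 0; 0 0 1]
det M = 1; M⁻¹ = [0 1 0; -1 0 0; 0 0 1]
M⁻¹ · (-3, 4)ᵀ = (4, 3)ᵀ

p = (4, 3)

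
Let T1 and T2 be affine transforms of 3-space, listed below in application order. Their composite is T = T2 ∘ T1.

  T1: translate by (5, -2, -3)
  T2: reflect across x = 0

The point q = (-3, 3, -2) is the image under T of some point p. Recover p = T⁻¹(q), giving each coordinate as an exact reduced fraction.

T1 = [1 0 0 5; 0 1 0 -2; 0 0 1 -3; 0 0 0 1]
T2·T1 = [-1 0 0 -5; 0 1 0 -2; 0 0 1 -3; 0 0 0 1]
det M = -1; M⁻¹ = [-1 0 0 -5; 0 1 0 2; 0 0 1 3; 0 0 0 1]
M⁻¹ · (-3, 3, -2)ᵀ = (-2, 5, 1)ᵀ

p = (-2, 5, 1)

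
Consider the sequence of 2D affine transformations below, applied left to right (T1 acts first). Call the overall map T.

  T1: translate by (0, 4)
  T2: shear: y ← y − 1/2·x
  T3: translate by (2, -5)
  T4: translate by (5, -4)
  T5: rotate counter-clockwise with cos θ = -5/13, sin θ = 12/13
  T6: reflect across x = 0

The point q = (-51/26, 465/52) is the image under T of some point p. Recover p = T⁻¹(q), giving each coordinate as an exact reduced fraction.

T1 = [1 0 0; 0 1 4; 0 0 1]
T2·T1 = [1 0 0; -1/2 1 4; 0 0 1]
T3·…·T1 = [1 0 2; -1/2 1 -1; 0 0 1]
T4·…·T1 = [1 0 7; -1/2 1 -5; 0 0 1]
T5·…·T1 = [1/13 -12/13 25/13; 29/26 -5/13 109/13; 0 0 1]
T6·…·T1 = [-1/13 12/13 -25/13; 29/26 -5/13 109/13; 0 0 1]
det M = -1; M⁻¹ = [5/13 12/13 -7; 29/26 1/13 3/2; 0 0 1]
M⁻¹ · (-51/26, 465/52)ᵀ = (1/2, 0)ᵀ

p = (1/2, 0)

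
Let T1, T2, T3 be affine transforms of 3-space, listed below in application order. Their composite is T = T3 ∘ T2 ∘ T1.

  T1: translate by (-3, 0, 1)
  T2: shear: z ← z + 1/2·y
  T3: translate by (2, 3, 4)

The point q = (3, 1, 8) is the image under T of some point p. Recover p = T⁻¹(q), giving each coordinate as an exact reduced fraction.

T1 = [1 0 0 -3; 0 1 0 0; 0 0 1 1; 0 0 0 1]
T2·T1 = [1 0 0 -3; 0 1 0 0; 0 1/2 1 1; 0 0 0 1]
T3·…·T1 = [1 0 0 -1; 0 1 0 3; 0 1/2 1 5; 0 0 0 1]
det M = 1; M⁻¹ = [1 0 0 1; 0 1 0 -3; 0 -1/2 1 -7/2; 0 0 0 1]
M⁻¹ · (3, 1, 8)ᵀ = (4, -2, 4)ᵀ

p = (4, -2, 4)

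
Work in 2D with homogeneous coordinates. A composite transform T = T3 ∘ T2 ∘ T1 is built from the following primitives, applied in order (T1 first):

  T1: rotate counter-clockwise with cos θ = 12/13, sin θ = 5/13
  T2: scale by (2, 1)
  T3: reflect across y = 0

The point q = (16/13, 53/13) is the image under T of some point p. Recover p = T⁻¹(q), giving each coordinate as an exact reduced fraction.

T1 = [12/13 -5/13 0; 5/13 12/13 0; 0 0 1]
T2·T1 = [24/13 -10/13 0; 5/13 12/13 0; 0 0 1]
T3·…·T1 = [24/13 -10/13 0; -5/13 -12/13 0; 0 0 1]
det M = -2; M⁻¹ = [6/13 -5/13 0; -5/26 -12/13 0; 0 0 1]
M⁻¹ · (16/13, 53/13)ᵀ = (-1, -4)ᵀ

p = (-1, -4)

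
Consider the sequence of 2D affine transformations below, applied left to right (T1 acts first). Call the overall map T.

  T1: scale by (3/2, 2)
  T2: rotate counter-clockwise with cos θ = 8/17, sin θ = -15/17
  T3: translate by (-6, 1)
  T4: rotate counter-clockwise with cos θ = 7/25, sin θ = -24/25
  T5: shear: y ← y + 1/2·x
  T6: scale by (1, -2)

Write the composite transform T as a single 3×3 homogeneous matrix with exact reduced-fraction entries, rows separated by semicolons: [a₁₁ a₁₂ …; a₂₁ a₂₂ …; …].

T1 = [3/2 0 0; 0 2 0; 0 0 1]
T2·T1 = [12/17 30/17 0; -45/34 16/17 0; 0 0 1]
T3·…·T1 = [12/17 30/17 -6; -45/34 16/17 1; 0 0 1]
T4·…·T1 = [-456/425 594/425 -18/25; -891/850 -608/425 151/25; 0 0 1]
T5·…·T1 = [-456/425 594/425 -18/25; -1347/850 -311/425 142/25; 0 0 1]
T6·…·T1 = [-456/425 594/425 -18/25; 1347/425 622/425 -284/25; 0 0 1]

T = [-456/425 594/425 -18/25; 1347/425 622/425 -284/25; 0 0 1]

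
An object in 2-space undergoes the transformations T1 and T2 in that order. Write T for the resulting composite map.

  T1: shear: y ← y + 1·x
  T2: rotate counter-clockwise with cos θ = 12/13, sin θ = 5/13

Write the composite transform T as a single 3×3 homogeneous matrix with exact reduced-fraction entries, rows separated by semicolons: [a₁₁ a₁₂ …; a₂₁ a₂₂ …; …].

T1 = [1 0 0; 1 1 0; 0 0 1]
T2·T1 = [7/13 -5/13 0; 17/13 12/13 0; 0 0 1]

T = [7/13 -5/13 0; 17/13 12/13 0; 0 0 1]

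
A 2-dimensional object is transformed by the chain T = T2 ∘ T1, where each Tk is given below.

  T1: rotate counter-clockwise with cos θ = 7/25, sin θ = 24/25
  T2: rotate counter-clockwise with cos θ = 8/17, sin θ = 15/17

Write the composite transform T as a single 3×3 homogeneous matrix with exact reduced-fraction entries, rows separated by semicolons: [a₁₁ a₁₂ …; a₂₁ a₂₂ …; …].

T1 = [7/25 -24/25 0; 24/25 7/25 0; 0 0 1]
T2·T1 = [-304/425 -297/425 0; 297/425 -304/425 0; 0 0 1]

T = [-304/425 -297/425 0; 297/425 -304/425 0; 0 0 1]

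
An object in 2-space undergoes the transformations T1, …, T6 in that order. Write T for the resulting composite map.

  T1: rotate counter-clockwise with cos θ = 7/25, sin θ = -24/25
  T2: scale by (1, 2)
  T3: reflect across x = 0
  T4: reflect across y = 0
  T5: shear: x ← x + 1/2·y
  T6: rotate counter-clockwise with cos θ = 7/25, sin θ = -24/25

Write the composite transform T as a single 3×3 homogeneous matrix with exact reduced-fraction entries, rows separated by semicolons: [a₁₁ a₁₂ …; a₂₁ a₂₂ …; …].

T = [1271/625 -553/625 0; -72/625 646/625 0; 0 0 1]

T1 = [7/25 24/25 0; -24/25 7/25 0; 0 0 1]
T2·T1 = [7/25 24/25 0; -48/25 14/25 0; 0 0 1]
T3·…·T1 = [-7/25 -24/25 0; -48/25 14/25 0; 0 0 1]
T4·…·T1 = [-7/25 -24/25 0; 48/25 -14/25 0; 0 0 1]
T5·…·T1 = [17/25 -31/25 0; 48/25 -14/25 0; 0 0 1]
T6·…·T1 = [1271/625 -553/625 0; -72/625 646/625 0; 0 0 1]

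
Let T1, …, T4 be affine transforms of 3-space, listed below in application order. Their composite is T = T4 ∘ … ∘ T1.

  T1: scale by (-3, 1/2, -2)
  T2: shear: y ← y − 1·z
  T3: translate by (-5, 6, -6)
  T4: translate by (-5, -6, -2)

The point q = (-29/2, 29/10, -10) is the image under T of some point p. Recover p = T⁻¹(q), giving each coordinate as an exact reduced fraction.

p = (3/2, 9/5, 1)

T1 = [-3 0 0 0; 0 1/2 0 0; 0 0 -2 0; 0 0 0 1]
T2·T1 = [-3 0 0 0; 0 1/2 2 0; 0 0 -2 0; 0 0 0 1]
T3·…·T1 = [-3 0 0 -5; 0 1/2 2 6; 0 0 -2 -6; 0 0 0 1]
T4·…·T1 = [-3 0 0 -10; 0 1/2 2 0; 0 0 -2 -8; 0 0 0 1]
det M = 3; M⁻¹ = [-1/3 0 0 -10/3; 0 2 2 16; 0 0 -1/2 -4; 0 0 0 1]
M⁻¹ · (-29/2, 29/10, -10)ᵀ = (3/2, 9/5, 1)ᵀ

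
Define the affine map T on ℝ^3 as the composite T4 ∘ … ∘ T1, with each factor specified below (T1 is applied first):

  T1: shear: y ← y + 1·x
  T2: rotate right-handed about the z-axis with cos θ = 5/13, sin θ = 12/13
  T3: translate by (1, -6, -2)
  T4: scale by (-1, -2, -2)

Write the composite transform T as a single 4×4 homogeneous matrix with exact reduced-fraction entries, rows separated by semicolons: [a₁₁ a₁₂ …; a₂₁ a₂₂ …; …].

T1 = [1 0 0 0; 1 1 0 0; 0 0 1 0; 0 0 0 1]
T2·T1 = [-7/13 -12/13 0 0; 17/13 5/13 0 0; 0 0 1 0; 0 0 0 1]
T3·…·T1 = [-7/13 -12/13 0 1; 17/13 5/13 0 -6; 0 0 1 -2; 0 0 0 1]
T4·…·T1 = [7/13 12/13 0 -1; -34/13 -10/13 0 12; 0 0 -2 4; 0 0 0 1]

T = [7/13 12/13 0 -1; -34/13 -10/13 0 12; 0 0 -2 4; 0 0 0 1]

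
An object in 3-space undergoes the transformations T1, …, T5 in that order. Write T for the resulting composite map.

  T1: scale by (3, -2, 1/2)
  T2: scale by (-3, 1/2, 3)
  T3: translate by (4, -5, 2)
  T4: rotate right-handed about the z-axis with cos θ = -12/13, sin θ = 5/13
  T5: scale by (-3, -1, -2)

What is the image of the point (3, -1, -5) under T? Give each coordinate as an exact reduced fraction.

T(p) = (-888/13, 67/13, 11)

T1 scale by (3, -2, 1/2): (3, -1, -5) → (9, 2, -5/2)
T2 scale by (-3, 1/2, 3): (9, 2, -5/2) → (-27, 1, -15/2)
T3 translate by (4, -5, 2): (-27, 1, -15/2) → (-23, -4, -11/2)
T4 rotate right-handed about the z-axis with cos θ = -12/13, sin θ = 5/13: (-23, -4, -11/2) → (296/13, -67/13, -11/2)
T5 scale by (-3, -1, -2): (296/13, -67/13, -11/2) → (-888/13, 67/13, 11)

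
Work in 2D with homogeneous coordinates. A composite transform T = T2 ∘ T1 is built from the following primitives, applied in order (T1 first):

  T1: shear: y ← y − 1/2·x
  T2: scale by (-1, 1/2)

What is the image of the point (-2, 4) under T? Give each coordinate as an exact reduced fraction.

T1 shear: y ← y − 1/2·x: (-2, 4) → (-2, 5)
T2 scale by (-1, 1/2): (-2, 5) → (2, 5/2)

T(p) = (2, 5/2)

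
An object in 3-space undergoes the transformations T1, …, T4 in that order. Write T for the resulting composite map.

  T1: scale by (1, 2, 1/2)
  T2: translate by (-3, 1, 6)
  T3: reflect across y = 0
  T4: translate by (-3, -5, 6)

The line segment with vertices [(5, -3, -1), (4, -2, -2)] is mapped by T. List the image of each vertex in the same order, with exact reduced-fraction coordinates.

T1 scale by (1, 2, 1/2): (5, -3, -1) → (5, -6, -1/2); (4, -2, -2) → (4, -4, -1)
T2 translate by (-3, 1, 6): (5, -6, -1/2) → (2, -5, 11/2); (4, -4, -1) → (1, -3, 5)
T3 reflect across y = 0: (2, -5, 11/2) → (2, 5, 11/2); (1, -3, 5) → (1, 3, 5)
T4 translate by (-3, -5, 6): (2, 5, 11/2) → (-1, 0, 23/2); (1, 3, 5) → (-2, -2, 11)

image vertices: (-1, 0, 23/2), (-2, -2, 11)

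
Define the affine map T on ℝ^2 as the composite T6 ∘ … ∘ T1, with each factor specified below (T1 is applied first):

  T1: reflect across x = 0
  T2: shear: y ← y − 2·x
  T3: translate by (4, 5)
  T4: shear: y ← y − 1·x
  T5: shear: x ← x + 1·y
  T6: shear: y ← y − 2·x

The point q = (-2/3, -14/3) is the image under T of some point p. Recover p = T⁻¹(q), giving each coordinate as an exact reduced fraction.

T1 = [-1 0 0; 0 1 0; 0 0 1]
T2·T1 = [-1 0 0; 2 1 0; 0 0 1]
T3·…·T1 = [-1 0 4; 2 1 5; 0 0 1]
T4·…·T1 = [-1 0 4; 3 1 1; 0 0 1]
T5·…·T1 = [2 1 5; 3 1 1; 0 0 1]
T6·…·T1 = [2 1 5; -1 -1 -9; 0 0 1]
det M = -1; M⁻¹ = [1 1 4; -1 -2 -13; 0 0 1]
M⁻¹ · (-2/3, -14/3)ᵀ = (-4/3, -3)ᵀ

p = (-4/3, -3)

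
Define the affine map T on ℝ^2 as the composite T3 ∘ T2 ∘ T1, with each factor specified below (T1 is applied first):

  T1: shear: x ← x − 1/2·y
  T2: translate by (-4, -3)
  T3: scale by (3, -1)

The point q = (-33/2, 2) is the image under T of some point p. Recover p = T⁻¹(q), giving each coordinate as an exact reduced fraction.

T1 = [1 -1/2 0; 0 1 0; 0 0 1]
T2·T1 = [1 -1/2 -4; 0 1 -3; 0 0 1]
T3·…·T1 = [3 -3/2 -12; 0 -1 3; 0 0 1]
det M = -3; M⁻¹ = [1/3 -1/2 11/2; 0 -1 3; 0 0 1]
M⁻¹ · (-33/2, 2)ᵀ = (-1, 1)ᵀ

p = (-1, 1)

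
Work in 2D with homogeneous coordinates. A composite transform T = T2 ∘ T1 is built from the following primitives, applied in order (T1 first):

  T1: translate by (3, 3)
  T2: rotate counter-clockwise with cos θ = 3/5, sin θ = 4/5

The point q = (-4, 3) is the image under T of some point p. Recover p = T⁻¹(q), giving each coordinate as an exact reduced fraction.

T1 = [1 0 3; 0 1 3; 0 0 1]
T2·T1 = [3/5 -4/5 -3/5; 4/5 3/5 21/5; 0 0 1]
det M = 1; M⁻¹ = [3/5 4/5 -3; -4/5 3/5 -3; 0 0 1]
M⁻¹ · (-4, 3)ᵀ = (-3, 2)ᵀ

p = (-3, 2)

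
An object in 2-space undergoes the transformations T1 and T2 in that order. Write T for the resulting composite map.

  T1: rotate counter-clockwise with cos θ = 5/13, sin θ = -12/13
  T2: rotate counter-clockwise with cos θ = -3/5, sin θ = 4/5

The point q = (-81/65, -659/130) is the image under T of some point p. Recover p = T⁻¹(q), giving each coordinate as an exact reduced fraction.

T1 = [5/13 12/13 0; -12/13 5/13 0; 0 0 1]
T2·T1 = [33/65 -56/65 0; 56/65 33/65 0; 0 0 1]
det M = 1; M⁻¹ = [33/65 56/65 0; -56/65 33/65 0; 0 0 1]
M⁻¹ · (-81/65, -659/130)ᵀ = (-5, -3/2)ᵀ

p = (-5, -3/2)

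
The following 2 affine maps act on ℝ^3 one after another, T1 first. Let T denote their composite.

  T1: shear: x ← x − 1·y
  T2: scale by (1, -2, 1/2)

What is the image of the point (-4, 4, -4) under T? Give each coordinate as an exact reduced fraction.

T(p) = (-8, -8, -2)

T1 shear: x ← x − 1·y: (-4, 4, -4) → (-8, 4, -4)
T2 scale by (1, -2, 1/2): (-8, 4, -4) → (-8, -8, -2)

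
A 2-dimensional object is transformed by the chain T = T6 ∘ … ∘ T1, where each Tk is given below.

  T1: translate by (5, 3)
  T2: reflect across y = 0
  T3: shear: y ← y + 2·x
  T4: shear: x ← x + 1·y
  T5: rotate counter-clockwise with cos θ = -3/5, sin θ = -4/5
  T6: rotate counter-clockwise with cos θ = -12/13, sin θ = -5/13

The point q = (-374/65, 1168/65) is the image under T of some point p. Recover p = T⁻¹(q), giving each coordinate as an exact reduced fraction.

T1 = [1 0 5; 0 1 3; 0 0 1]
T2·T1 = [1 0 5; 0 -1 -3; 0 0 1]
T3·…·T1 = [1 0 5; 2 -1 7; 0 0 1]
T4·…·T1 = [3 -1 12; 2 -1 7; 0 0 1]
T5·…·T1 = [-1/5 -1/5 -8/5; -18/5 7/5 -69/5; 0 0 1]
T6·…·T1 = [-6/5 47/65 -249/65; 17/5 -79/65 868/65; 0 0 1]
det M = -1; M⁻¹ = [79/65 47/65 -5; 17/5 6/5 -3; 0 0 1]
M⁻¹ · (-374/65, 1168/65)ᵀ = (1, -1)ᵀ

p = (1, -1)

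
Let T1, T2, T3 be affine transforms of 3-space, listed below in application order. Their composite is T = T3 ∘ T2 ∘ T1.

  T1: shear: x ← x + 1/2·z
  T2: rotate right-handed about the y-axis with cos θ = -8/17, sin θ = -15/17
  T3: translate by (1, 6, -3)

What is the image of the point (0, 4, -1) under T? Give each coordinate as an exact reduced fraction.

T1 shear: x ← x + 1/2·z: (0, 4, -1) → (-1/2, 4, -1)
T2 rotate right-handed about the y-axis with cos θ = -8/17, sin θ = -15/17: (-1/2, 4, -1) → (19/17, 4, 1/34)
T3 translate by (1, 6, -3): (19/17, 4, 1/34) → (36/17, 10, -101/34)

T(p) = (36/17, 10, -101/34)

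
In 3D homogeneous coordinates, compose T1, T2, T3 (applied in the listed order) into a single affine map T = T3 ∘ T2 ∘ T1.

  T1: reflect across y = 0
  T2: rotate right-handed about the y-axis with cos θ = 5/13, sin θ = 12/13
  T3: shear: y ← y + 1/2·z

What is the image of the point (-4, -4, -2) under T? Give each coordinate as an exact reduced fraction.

T1 reflect across y = 0: (-4, -4, -2) → (-4, 4, -2)
T2 rotate right-handed about the y-axis with cos θ = 5/13, sin θ = 12/13: (-4, 4, -2) → (-44/13, 4, 38/13)
T3 shear: y ← y + 1/2·z: (-44/13, 4, 38/13) → (-44/13, 71/13, 38/13)

T(p) = (-44/13, 71/13, 38/13)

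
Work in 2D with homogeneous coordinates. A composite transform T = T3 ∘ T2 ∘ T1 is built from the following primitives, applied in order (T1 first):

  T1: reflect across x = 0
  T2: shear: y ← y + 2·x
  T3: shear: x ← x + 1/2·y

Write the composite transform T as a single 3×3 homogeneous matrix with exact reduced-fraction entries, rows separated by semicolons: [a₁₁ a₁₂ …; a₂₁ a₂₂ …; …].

T = [-2 1/2 0; -2 1 0; 0 0 1]

T1 = [-1 0 0; 0 1 0; 0 0 1]
T2·T1 = [-1 0 0; -2 1 0; 0 0 1]
T3·…·T1 = [-2 1/2 0; -2 1 0; 0 0 1]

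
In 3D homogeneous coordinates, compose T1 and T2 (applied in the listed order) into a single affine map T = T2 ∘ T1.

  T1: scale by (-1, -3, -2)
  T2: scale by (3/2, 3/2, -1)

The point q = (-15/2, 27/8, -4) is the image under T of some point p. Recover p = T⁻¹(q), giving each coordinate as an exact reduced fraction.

p = (5, -3/4, -2)

T1 = [-1 0 0 0; 0 -3 0 0; 0 0 -2 0; 0 0 0 1]
T2·T1 = [-3/2 0 0 0; 0 -9/2 0 0; 0 0 2 0; 0 0 0 1]
det M = 27/2; M⁻¹ = [-2/3 0 0 0; 0 -2/9 0 0; 0 0 1/2 0; 0 0 0 1]
M⁻¹ · (-15/2, 27/8, -4)ᵀ = (5, -3/4, -2)ᵀ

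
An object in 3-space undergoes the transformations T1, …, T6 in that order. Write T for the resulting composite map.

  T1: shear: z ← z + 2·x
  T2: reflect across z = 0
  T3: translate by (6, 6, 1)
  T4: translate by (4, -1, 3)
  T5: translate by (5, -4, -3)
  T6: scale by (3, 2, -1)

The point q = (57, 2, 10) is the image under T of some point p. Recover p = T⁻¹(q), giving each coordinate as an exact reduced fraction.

T1 = [1 0 0 0; 0 1 0 0; 2 0 1 0; 0 0 0 1]
T2·T1 = [1 0 0 0; 0 1 0 0; -2 0 -1 0; 0 0 0 1]
T3·…·T1 = [1 0 0 6; 0 1 0 6; -2 0 -1 1; 0 0 0 1]
T4·…·T1 = [1 0 0 10; 0 1 0 5; -2 0 -1 4; 0 0 0 1]
T5·…·T1 = [1 0 0 15; 0 1 0 1; -2 0 -1 1; 0 0 0 1]
T6·…·T1 = [3 0 0 45; 0 2 0 2; 2 0 1 -1; 0 0 0 1]
det M = 6; M⁻¹ = [1/3 0 0 -15; 0 1/2 0 -1; -2/3 0 1 31; 0 0 0 1]
M⁻¹ · (57, 2, 10)ᵀ = (4, 0, 3)ᵀ

p = (4, 0, 3)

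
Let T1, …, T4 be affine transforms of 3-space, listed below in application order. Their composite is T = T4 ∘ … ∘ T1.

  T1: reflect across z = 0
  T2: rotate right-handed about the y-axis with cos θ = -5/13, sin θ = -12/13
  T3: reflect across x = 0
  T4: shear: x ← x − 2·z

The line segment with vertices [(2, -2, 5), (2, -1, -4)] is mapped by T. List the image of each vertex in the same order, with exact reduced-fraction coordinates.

image vertices: (-148/13, -2, 49/13), (50/13, -1, 4/13)

T1 reflect across z = 0: (2, -2, 5) → (2, -2, -5); (2, -1, -4) → (2, -1, 4)
T2 rotate right-handed about the y-axis with cos θ = -5/13, sin θ = -12/13: (2, -2, -5) → (50/13, -2, 49/13); (2, -1, 4) → (-58/13, -1, 4/13)
T3 reflect across x = 0: (50/13, -2, 49/13) → (-50/13, -2, 49/13); (-58/13, -1, 4/13) → (58/13, -1, 4/13)
T4 shear: x ← x − 2·z: (-50/13, -2, 49/13) → (-148/13, -2, 49/13); (58/13, -1, 4/13) → (50/13, -1, 4/13)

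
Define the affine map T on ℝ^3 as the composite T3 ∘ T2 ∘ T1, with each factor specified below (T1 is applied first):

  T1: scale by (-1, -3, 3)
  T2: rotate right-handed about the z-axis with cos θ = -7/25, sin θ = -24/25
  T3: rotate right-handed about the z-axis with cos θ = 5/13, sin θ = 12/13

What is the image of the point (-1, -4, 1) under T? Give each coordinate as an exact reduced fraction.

T1 scale by (-1, -3, 3): (-1, -4, 1) → (1, 12, 3)
T2 rotate right-handed about the z-axis with cos θ = -7/25, sin θ = -24/25: (1, 12, 3) → (281/25, -108/25, 3)
T3 rotate right-handed about the z-axis with cos θ = 5/13, sin θ = 12/13: (281/25, -108/25, 3) → (2701/325, 2832/325, 3)

T(p) = (2701/325, 2832/325, 3)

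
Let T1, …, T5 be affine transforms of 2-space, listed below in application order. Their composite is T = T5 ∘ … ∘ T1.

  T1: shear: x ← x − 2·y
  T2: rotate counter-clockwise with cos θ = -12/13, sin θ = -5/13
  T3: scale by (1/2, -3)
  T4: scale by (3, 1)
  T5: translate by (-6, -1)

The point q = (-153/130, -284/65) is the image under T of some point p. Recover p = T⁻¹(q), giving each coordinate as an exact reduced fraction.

p = (-3, 1/5)

T1 = [1 -2 0; 0 1 0; 0 0 1]
T2·T1 = [-12/13 29/13 0; -5/13 -2/13 0; 0 0 1]
T3·…·T1 = [-6/13 29/26 0; 15/13 6/13 0; 0 0 1]
T4·…·T1 = [-18/13 87/26 0; 15/13 6/13 0; 0 0 1]
T5·…·T1 = [-18/13 87/26 -6; 15/13 6/13 -1; 0 0 1]
det M = -9/2; M⁻¹ = [-4/39 29/39 5/39; 10/39 4/13 24/13; 0 0 1]
M⁻¹ · (-153/130, -284/65)ᵀ = (-3, 1/5)ᵀ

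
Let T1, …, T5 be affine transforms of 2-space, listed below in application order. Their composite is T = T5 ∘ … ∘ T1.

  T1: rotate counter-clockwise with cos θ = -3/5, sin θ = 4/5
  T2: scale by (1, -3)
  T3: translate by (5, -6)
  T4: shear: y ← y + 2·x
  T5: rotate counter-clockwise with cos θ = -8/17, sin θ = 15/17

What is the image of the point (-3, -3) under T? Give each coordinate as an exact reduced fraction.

T(p) = (-1433/85, 122/85)

T1 rotate counter-clockwise with cos θ = -3/5, sin θ = 4/5: (-3, -3) → (21/5, -3/5)
T2 scale by (1, -3): (21/5, -3/5) → (21/5, 9/5)
T3 translate by (5, -6): (21/5, 9/5) → (46/5, -21/5)
T4 shear: y ← y + 2·x: (46/5, -21/5) → (46/5, 71/5)
T5 rotate counter-clockwise with cos θ = -8/17, sin θ = 15/17: (46/5, 71/5) → (-1433/85, 122/85)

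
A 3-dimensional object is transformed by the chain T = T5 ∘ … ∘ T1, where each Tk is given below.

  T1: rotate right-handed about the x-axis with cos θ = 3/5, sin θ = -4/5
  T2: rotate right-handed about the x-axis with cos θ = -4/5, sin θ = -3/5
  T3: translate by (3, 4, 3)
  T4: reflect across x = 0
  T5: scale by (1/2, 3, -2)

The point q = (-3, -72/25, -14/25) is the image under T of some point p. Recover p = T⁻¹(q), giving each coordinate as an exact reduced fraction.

T1 = [1 0 0 0; 0 3/5 4/5 0; 0 -4/5 3/5 0; 0 0 0 1]
T2·T1 = [1 0 0 0; 0 -24/25 -7/25 0; 0 7/25 -24/25 0; 0 0 0 1]
T3·…·T1 = [1 0 0 3; 0 -24/25 -7/25 4; 0 7/25 -24/25 3; 0 0 0 1]
T4·…·T1 = [-1 0 0 -3; 0 -24/25 -7/25 4; 0 7/25 -24/25 3; 0 0 0 1]
T5·…·T1 = [-1/2 0 0 -3/2; 0 -72/25 -21/25 12; 0 -14/25 48/25 -6; 0 0 0 1]
det M = 3; M⁻¹ = [-2 0 0 -3; 0 -8/25 -7/50 3; 0 -7/75 12/25 4; 0 0 0 1]
M⁻¹ · (-3, -72/25, -14/25)ᵀ = (3, 4, 4)ᵀ

p = (3, 4, 4)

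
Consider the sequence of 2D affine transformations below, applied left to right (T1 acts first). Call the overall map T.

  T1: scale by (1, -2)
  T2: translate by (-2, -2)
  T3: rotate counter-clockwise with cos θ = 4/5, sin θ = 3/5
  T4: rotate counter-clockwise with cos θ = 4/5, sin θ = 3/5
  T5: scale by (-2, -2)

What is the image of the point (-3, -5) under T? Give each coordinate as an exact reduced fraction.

T1 scale by (1, -2): (-3, -5) → (-3, 10)
T2 translate by (-2, -2): (-3, 10) → (-5, 8)
T3 rotate counter-clockwise with cos θ = 4/5, sin θ = 3/5: (-5, 8) → (-44/5, 17/5)
T4 rotate counter-clockwise with cos θ = 4/5, sin θ = 3/5: (-44/5, 17/5) → (-227/25, -64/25)
T5 scale by (-2, -2): (-227/25, -64/25) → (454/25, 128/25)

T(p) = (454/25, 128/25)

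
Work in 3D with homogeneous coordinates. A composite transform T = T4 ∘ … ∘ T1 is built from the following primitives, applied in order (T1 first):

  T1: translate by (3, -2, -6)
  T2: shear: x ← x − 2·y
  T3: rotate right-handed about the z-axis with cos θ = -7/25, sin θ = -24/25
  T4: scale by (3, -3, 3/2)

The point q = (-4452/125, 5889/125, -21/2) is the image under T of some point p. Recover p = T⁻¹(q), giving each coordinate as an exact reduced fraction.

T1 = [1 0 0 3; 0 1 0 -2; 0 0 1 -6; 0 0 0 1]
T2·T1 = [1 -2 0 7; 0 1 0 -2; 0 0 1 -6; 0 0 0 1]
T3·…·T1 = [-7/25 38/25 0 -97/25; -24/25 41/25 0 -154/25; 0 0 1 -6; 0 0 0 1]
T4·…·T1 = [-21/25 114/25 0 -291/25; 72/25 -123/25 0 462/25; 0 0 3/2 -9; 0 0 0 1]
det M = -27/2; M⁻¹ = [41/75 38/75 0 -3; 8/25 7/75 0 2; 0 0 2/3 6; 0 0 0 1]
M⁻¹ · (-4452/125, 5889/125, -21/2)ᵀ = (7/5, -5, -1)ᵀ

p = (7/5, -5, -1)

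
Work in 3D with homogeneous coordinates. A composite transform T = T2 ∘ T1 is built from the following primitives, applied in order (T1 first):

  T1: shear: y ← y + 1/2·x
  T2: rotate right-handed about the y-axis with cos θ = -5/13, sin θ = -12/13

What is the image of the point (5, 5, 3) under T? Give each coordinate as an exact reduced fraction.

T1 shear: y ← y + 1/2·x: (5, 5, 3) → (5, 15/2, 3)
T2 rotate right-handed about the y-axis with cos θ = -5/13, sin θ = -12/13: (5, 15/2, 3) → (-61/13, 15/2, 45/13)

T(p) = (-61/13, 15/2, 45/13)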